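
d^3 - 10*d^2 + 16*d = d*(d - 8)*(d - 2)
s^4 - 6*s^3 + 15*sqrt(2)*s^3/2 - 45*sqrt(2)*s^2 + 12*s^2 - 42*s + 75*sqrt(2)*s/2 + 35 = (s - 5)*(s - 1)*(s + sqrt(2)/2)*(s + 7*sqrt(2))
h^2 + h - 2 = (h - 1)*(h + 2)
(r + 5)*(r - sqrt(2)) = r^2 - sqrt(2)*r + 5*r - 5*sqrt(2)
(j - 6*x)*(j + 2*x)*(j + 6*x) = j^3 + 2*j^2*x - 36*j*x^2 - 72*x^3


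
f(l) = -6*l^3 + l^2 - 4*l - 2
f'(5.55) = -547.34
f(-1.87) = 48.21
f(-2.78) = 145.76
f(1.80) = -40.95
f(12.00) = -10274.00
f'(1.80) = -58.72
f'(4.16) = -307.18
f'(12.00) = -2572.00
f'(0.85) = -15.30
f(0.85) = -8.36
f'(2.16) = -83.66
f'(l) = -18*l^2 + 2*l - 4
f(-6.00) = 1354.00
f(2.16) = -66.44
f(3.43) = -246.08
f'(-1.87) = -70.68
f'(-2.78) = -148.67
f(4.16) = -433.28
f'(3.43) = -208.91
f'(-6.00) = -664.00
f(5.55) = -1019.12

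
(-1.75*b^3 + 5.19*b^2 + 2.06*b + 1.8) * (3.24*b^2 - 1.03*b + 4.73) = -5.67*b^5 + 18.6181*b^4 - 6.9488*b^3 + 28.2589*b^2 + 7.8898*b + 8.514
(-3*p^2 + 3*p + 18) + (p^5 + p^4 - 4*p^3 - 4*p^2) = p^5 + p^4 - 4*p^3 - 7*p^2 + 3*p + 18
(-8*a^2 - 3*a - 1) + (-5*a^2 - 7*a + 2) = -13*a^2 - 10*a + 1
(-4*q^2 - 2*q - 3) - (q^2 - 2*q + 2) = -5*q^2 - 5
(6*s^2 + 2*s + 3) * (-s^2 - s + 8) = -6*s^4 - 8*s^3 + 43*s^2 + 13*s + 24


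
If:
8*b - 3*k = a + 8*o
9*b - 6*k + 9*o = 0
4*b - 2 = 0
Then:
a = 7/4 - 25*o/2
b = 1/2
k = 3*o/2 + 3/4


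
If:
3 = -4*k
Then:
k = -3/4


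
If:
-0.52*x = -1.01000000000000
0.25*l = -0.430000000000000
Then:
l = -1.72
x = 1.94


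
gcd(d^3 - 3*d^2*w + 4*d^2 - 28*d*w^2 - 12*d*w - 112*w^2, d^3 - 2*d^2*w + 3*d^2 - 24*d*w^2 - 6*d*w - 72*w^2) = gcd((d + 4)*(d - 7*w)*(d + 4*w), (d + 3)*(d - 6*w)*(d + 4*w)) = d + 4*w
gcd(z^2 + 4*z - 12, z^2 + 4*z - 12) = z^2 + 4*z - 12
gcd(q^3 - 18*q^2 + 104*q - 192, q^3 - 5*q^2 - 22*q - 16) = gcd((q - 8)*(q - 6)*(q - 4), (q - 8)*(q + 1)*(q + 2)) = q - 8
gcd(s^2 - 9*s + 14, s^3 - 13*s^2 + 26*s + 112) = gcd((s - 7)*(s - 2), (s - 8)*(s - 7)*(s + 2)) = s - 7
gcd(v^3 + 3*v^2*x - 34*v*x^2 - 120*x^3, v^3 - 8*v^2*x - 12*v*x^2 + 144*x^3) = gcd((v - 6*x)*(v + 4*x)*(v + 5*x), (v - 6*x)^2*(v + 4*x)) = -v^2 + 2*v*x + 24*x^2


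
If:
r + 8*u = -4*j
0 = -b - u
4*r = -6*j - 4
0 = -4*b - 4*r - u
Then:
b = -32/81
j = -70/81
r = 8/27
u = 32/81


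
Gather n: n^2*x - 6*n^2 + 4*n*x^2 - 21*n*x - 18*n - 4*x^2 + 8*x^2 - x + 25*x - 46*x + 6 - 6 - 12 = n^2*(x - 6) + n*(4*x^2 - 21*x - 18) + 4*x^2 - 22*x - 12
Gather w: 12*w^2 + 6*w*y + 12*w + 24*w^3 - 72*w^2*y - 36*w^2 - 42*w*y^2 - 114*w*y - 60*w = 24*w^3 + w^2*(-72*y - 24) + w*(-42*y^2 - 108*y - 48)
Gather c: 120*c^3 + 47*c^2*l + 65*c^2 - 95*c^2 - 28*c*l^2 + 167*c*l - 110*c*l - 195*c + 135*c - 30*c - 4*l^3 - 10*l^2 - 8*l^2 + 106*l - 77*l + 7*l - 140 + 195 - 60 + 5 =120*c^3 + c^2*(47*l - 30) + c*(-28*l^2 + 57*l - 90) - 4*l^3 - 18*l^2 + 36*l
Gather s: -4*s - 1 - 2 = -4*s - 3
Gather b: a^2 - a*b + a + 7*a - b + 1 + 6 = a^2 + 8*a + b*(-a - 1) + 7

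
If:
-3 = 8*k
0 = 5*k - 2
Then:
No Solution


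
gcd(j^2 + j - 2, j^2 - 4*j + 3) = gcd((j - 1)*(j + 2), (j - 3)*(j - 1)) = j - 1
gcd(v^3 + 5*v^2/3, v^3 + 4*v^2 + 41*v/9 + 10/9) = v + 5/3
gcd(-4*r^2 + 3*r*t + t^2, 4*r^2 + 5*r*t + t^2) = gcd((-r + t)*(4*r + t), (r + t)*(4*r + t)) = 4*r + t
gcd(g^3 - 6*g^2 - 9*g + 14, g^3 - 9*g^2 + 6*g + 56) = g^2 - 5*g - 14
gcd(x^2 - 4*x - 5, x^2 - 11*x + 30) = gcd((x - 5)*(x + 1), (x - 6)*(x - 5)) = x - 5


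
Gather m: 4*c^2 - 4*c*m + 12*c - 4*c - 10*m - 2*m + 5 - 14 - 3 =4*c^2 + 8*c + m*(-4*c - 12) - 12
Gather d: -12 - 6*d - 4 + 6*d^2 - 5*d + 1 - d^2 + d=5*d^2 - 10*d - 15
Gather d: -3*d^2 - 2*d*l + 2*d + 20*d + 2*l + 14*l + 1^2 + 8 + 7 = -3*d^2 + d*(22 - 2*l) + 16*l + 16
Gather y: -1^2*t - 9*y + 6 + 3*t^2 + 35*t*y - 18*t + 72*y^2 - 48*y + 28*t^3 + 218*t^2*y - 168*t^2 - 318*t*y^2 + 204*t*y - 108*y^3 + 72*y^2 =28*t^3 - 165*t^2 - 19*t - 108*y^3 + y^2*(144 - 318*t) + y*(218*t^2 + 239*t - 57) + 6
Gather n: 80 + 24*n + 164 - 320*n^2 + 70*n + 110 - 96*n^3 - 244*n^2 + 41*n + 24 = -96*n^3 - 564*n^2 + 135*n + 378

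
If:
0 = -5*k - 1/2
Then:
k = -1/10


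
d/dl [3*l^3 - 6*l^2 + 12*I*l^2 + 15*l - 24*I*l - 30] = 9*l^2 + l*(-12 + 24*I) + 15 - 24*I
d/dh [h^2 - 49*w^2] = 2*h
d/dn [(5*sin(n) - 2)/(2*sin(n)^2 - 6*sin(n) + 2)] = (-5*sin(n)^2 + 4*sin(n) - 1)*cos(n)/(2*(sin(n)^2 - 3*sin(n) + 1)^2)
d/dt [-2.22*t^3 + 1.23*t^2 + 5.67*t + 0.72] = -6.66*t^2 + 2.46*t + 5.67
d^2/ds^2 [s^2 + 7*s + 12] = 2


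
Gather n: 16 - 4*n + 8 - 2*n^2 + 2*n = -2*n^2 - 2*n + 24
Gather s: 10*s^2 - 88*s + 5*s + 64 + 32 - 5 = 10*s^2 - 83*s + 91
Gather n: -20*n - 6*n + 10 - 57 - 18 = -26*n - 65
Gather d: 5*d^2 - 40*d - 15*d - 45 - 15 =5*d^2 - 55*d - 60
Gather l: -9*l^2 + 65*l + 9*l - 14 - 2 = -9*l^2 + 74*l - 16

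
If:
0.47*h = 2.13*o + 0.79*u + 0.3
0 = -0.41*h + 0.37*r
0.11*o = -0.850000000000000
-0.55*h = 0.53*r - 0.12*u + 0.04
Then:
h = 2.27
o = -7.73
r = 2.51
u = 21.80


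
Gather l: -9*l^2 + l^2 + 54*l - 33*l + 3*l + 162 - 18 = -8*l^2 + 24*l + 144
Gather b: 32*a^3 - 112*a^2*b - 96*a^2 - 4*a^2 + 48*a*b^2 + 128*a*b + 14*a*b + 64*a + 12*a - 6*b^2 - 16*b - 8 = 32*a^3 - 100*a^2 + 76*a + b^2*(48*a - 6) + b*(-112*a^2 + 142*a - 16) - 8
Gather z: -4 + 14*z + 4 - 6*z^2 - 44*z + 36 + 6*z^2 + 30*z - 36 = 0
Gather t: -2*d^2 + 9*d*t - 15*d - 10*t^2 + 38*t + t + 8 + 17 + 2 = -2*d^2 - 15*d - 10*t^2 + t*(9*d + 39) + 27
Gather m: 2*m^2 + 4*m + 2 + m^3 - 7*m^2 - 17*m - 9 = m^3 - 5*m^2 - 13*m - 7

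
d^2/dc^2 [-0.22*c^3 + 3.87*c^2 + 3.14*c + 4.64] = 7.74 - 1.32*c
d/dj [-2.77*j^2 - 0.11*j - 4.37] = -5.54*j - 0.11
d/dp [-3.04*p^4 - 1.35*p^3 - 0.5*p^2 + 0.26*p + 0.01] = -12.16*p^3 - 4.05*p^2 - 1.0*p + 0.26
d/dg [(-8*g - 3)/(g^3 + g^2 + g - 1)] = (16*g^3 + 17*g^2 + 6*g + 11)/(g^6 + 2*g^5 + 3*g^4 - g^2 - 2*g + 1)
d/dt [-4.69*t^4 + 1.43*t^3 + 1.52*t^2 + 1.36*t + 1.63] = -18.76*t^3 + 4.29*t^2 + 3.04*t + 1.36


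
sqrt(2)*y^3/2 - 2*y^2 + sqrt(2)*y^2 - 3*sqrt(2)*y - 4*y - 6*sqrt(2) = (y + 2)*(y - 3*sqrt(2))*(sqrt(2)*y/2 + 1)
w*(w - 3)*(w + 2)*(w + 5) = w^4 + 4*w^3 - 11*w^2 - 30*w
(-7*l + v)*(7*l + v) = -49*l^2 + v^2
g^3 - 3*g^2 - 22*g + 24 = (g - 6)*(g - 1)*(g + 4)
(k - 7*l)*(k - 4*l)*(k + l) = k^3 - 10*k^2*l + 17*k*l^2 + 28*l^3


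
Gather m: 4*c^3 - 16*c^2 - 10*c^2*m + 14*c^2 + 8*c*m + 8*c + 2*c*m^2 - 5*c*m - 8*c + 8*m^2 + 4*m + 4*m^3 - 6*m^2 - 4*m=4*c^3 - 2*c^2 + 4*m^3 + m^2*(2*c + 2) + m*(-10*c^2 + 3*c)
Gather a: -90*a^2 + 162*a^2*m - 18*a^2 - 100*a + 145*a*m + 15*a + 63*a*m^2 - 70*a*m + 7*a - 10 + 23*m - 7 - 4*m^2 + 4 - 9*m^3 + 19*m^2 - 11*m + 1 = a^2*(162*m - 108) + a*(63*m^2 + 75*m - 78) - 9*m^3 + 15*m^2 + 12*m - 12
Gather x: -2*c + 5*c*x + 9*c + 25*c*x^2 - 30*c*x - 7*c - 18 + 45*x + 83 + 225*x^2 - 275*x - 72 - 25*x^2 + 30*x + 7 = x^2*(25*c + 200) + x*(-25*c - 200)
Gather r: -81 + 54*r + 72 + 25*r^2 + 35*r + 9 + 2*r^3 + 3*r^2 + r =2*r^3 + 28*r^2 + 90*r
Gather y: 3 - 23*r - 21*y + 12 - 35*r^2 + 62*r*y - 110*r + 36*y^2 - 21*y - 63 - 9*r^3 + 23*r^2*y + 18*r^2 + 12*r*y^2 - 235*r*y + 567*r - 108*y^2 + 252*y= -9*r^3 - 17*r^2 + 434*r + y^2*(12*r - 72) + y*(23*r^2 - 173*r + 210) - 48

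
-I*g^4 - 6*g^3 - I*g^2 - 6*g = g*(g - 6*I)*(g - I)*(-I*g + 1)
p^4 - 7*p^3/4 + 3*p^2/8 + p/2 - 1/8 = (p - 1)^2*(p - 1/4)*(p + 1/2)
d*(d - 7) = d^2 - 7*d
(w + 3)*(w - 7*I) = w^2 + 3*w - 7*I*w - 21*I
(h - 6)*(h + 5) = h^2 - h - 30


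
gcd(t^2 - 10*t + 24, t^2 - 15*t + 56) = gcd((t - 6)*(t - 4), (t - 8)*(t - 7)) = 1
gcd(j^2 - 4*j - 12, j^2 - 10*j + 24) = j - 6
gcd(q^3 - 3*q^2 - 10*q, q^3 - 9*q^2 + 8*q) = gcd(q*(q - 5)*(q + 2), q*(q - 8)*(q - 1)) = q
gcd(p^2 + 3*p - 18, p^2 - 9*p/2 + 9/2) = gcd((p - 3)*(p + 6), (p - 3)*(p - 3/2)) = p - 3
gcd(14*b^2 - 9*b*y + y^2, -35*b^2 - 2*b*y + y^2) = -7*b + y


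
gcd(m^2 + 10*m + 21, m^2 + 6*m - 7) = m + 7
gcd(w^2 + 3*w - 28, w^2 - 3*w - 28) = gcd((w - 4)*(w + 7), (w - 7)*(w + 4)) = 1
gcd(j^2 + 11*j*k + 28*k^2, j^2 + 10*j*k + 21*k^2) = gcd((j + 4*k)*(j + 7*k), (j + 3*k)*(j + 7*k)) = j + 7*k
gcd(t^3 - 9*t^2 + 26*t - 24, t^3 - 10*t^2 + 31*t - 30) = t^2 - 5*t + 6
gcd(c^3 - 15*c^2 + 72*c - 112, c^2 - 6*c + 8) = c - 4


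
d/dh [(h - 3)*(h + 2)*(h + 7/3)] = 3*h^2 + 8*h/3 - 25/3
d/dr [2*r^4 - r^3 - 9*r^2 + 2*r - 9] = 8*r^3 - 3*r^2 - 18*r + 2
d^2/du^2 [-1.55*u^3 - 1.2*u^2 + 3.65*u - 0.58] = -9.3*u - 2.4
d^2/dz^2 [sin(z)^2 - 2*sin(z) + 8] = 2*sin(z) + 2*cos(2*z)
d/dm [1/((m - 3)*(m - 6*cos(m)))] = ((3 - m)*(m - 6*cos(m)) - (m - 3)^2*(6*sin(m) + 1))/((m - 3)^3*(m - 6*cos(m))^2)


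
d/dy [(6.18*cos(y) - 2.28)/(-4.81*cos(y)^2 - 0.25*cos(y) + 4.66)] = (-29.7258*cos(y)^2 + 21.9336*cos(y) - 28.2288)*sin(y)/(23.1361*cos(y)^4 + 2.405*cos(y)^3 - 44.7667*cos(y)^2 - 2.33*cos(y) + 21.7156)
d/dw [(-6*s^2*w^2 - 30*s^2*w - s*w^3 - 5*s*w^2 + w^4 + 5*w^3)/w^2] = 30*s^2/w^2 - s + 2*w + 5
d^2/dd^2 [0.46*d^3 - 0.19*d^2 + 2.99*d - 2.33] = 2.76*d - 0.38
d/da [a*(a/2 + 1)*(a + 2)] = (a/2 + 1)*(3*a + 2)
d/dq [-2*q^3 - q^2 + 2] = 2*q*(-3*q - 1)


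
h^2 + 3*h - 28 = (h - 4)*(h + 7)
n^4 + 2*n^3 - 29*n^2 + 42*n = n*(n - 3)*(n - 2)*(n + 7)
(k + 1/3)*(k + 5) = k^2 + 16*k/3 + 5/3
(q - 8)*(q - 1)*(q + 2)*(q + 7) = q^4 - 59*q^2 - 54*q + 112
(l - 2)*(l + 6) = l^2 + 4*l - 12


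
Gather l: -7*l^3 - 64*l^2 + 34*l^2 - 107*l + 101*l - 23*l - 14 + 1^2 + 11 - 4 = -7*l^3 - 30*l^2 - 29*l - 6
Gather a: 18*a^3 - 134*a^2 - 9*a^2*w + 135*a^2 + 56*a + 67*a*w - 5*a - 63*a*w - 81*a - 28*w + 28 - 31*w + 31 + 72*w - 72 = 18*a^3 + a^2*(1 - 9*w) + a*(4*w - 30) + 13*w - 13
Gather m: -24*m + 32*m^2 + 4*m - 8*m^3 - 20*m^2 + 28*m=-8*m^3 + 12*m^2 + 8*m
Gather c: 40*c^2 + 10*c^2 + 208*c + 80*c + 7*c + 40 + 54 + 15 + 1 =50*c^2 + 295*c + 110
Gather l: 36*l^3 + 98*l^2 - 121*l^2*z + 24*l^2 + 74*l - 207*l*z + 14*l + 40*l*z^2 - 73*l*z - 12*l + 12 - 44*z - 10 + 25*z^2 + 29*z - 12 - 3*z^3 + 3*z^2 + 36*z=36*l^3 + l^2*(122 - 121*z) + l*(40*z^2 - 280*z + 76) - 3*z^3 + 28*z^2 + 21*z - 10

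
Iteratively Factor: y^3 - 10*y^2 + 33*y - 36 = (y - 3)*(y^2 - 7*y + 12) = (y - 4)*(y - 3)*(y - 3)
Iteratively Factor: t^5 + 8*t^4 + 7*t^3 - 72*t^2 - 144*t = (t)*(t^4 + 8*t^3 + 7*t^2 - 72*t - 144) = t*(t - 3)*(t^3 + 11*t^2 + 40*t + 48) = t*(t - 3)*(t + 3)*(t^2 + 8*t + 16) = t*(t - 3)*(t + 3)*(t + 4)*(t + 4)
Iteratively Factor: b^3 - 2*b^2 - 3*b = (b)*(b^2 - 2*b - 3) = b*(b + 1)*(b - 3)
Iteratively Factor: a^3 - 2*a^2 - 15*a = (a - 5)*(a^2 + 3*a) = a*(a - 5)*(a + 3)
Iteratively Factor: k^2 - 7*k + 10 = (k - 2)*(k - 5)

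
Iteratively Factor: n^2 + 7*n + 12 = (n + 4)*(n + 3)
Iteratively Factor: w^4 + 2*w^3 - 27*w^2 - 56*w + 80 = (w - 5)*(w^3 + 7*w^2 + 8*w - 16) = (w - 5)*(w + 4)*(w^2 + 3*w - 4) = (w - 5)*(w - 1)*(w + 4)*(w + 4)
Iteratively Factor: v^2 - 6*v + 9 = (v - 3)*(v - 3)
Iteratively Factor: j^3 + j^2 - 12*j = (j + 4)*(j^2 - 3*j) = (j - 3)*(j + 4)*(j)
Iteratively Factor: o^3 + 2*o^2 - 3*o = (o + 3)*(o^2 - o) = o*(o + 3)*(o - 1)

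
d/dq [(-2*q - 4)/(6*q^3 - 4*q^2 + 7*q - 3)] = 2*(12*q^3 + 32*q^2 - 16*q + 17)/(36*q^6 - 48*q^5 + 100*q^4 - 92*q^3 + 73*q^2 - 42*q + 9)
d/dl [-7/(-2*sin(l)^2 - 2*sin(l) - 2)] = -7*(2*sin(l) + 1)*cos(l)/(2*(sin(l)^2 + sin(l) + 1)^2)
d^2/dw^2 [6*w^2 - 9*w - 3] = 12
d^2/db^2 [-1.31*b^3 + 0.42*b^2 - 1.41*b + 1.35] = 0.84 - 7.86*b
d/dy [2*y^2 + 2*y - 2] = 4*y + 2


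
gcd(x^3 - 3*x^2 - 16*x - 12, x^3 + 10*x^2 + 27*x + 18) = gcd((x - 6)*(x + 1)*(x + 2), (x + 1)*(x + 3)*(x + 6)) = x + 1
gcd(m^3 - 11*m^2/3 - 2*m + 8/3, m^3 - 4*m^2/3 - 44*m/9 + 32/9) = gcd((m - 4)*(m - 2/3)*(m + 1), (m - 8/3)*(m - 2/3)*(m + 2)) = m - 2/3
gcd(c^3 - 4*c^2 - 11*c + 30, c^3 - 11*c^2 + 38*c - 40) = c^2 - 7*c + 10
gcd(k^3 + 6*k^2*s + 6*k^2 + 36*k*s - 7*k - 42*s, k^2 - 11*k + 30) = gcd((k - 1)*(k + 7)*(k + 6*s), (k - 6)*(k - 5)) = 1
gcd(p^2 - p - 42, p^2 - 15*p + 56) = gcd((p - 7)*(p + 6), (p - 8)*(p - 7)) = p - 7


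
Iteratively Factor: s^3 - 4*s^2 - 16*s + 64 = (s + 4)*(s^2 - 8*s + 16) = (s - 4)*(s + 4)*(s - 4)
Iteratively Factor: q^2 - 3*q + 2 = (q - 2)*(q - 1)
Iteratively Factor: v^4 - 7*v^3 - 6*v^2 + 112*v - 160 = (v + 4)*(v^3 - 11*v^2 + 38*v - 40) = (v - 4)*(v + 4)*(v^2 - 7*v + 10) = (v - 5)*(v - 4)*(v + 4)*(v - 2)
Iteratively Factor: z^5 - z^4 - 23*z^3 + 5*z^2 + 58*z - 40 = (z - 5)*(z^4 + 4*z^3 - 3*z^2 - 10*z + 8) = (z - 5)*(z + 2)*(z^3 + 2*z^2 - 7*z + 4) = (z - 5)*(z - 1)*(z + 2)*(z^2 + 3*z - 4) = (z - 5)*(z - 1)*(z + 2)*(z + 4)*(z - 1)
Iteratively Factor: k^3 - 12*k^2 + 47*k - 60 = (k - 3)*(k^2 - 9*k + 20) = (k - 4)*(k - 3)*(k - 5)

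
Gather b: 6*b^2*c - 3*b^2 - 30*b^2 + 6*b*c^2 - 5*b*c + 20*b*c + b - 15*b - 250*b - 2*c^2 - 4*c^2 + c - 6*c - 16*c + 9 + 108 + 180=b^2*(6*c - 33) + b*(6*c^2 + 15*c - 264) - 6*c^2 - 21*c + 297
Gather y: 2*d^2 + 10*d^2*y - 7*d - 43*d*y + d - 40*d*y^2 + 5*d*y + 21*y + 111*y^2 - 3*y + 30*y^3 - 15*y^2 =2*d^2 - 6*d + 30*y^3 + y^2*(96 - 40*d) + y*(10*d^2 - 38*d + 18)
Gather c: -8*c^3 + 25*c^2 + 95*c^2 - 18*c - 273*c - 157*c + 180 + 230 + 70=-8*c^3 + 120*c^2 - 448*c + 480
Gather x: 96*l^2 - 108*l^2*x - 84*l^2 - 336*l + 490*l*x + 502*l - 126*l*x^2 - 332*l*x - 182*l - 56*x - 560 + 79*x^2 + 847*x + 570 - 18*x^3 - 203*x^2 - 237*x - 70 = 12*l^2 - 16*l - 18*x^3 + x^2*(-126*l - 124) + x*(-108*l^2 + 158*l + 554) - 60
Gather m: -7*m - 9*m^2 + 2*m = -9*m^2 - 5*m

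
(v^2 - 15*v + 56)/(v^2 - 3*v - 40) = (v - 7)/(v + 5)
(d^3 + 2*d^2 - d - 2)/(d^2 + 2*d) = d - 1/d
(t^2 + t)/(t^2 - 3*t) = (t + 1)/(t - 3)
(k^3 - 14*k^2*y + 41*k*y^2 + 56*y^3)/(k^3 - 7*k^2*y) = 1 - 7*y/k - 8*y^2/k^2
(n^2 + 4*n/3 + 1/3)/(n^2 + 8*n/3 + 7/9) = 3*(n + 1)/(3*n + 7)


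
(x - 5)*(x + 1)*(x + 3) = x^3 - x^2 - 17*x - 15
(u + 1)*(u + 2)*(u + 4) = u^3 + 7*u^2 + 14*u + 8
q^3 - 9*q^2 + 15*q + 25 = (q - 5)^2*(q + 1)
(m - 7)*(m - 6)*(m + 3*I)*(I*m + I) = I*m^4 - 3*m^3 - 12*I*m^3 + 36*m^2 + 29*I*m^2 - 87*m + 42*I*m - 126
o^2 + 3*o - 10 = (o - 2)*(o + 5)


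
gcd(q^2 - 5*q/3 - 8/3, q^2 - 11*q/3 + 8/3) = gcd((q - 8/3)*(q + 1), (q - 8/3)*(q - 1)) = q - 8/3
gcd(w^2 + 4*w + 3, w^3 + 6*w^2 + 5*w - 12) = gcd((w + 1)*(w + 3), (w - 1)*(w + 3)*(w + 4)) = w + 3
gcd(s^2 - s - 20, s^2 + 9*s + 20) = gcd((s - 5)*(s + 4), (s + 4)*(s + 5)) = s + 4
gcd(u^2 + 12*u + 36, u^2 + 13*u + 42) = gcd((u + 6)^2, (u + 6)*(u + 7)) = u + 6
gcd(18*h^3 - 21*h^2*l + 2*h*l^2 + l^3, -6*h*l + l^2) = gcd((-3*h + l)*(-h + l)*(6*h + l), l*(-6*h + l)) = 1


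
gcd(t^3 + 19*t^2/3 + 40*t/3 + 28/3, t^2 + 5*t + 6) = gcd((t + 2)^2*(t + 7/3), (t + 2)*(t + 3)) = t + 2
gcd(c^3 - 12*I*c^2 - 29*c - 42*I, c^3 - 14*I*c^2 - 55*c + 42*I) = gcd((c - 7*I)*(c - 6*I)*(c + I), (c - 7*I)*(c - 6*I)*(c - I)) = c^2 - 13*I*c - 42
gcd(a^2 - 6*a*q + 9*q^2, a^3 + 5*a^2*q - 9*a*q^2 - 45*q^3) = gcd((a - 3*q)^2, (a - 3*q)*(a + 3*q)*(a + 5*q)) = -a + 3*q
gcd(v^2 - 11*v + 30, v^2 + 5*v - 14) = 1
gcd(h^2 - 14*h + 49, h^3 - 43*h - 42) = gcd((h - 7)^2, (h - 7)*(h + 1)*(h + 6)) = h - 7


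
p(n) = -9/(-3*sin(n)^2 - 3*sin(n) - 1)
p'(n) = -9*(6*sin(n)*cos(n) + 3*cos(n))/(-3*sin(n)^2 - 3*sin(n) - 1)^2 = -27*(2*sin(n) + 1)*cos(n)/(3*sin(n)^2 + 3*sin(n) + 1)^2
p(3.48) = 26.89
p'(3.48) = 76.40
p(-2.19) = 16.47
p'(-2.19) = -32.99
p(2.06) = 1.50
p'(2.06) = 0.98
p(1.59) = 1.29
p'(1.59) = 0.03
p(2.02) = 1.47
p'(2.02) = 0.87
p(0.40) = 3.43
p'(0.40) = -6.43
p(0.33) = 3.94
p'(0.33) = -8.05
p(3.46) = 25.36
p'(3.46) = 76.14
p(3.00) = 6.07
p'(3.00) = 15.58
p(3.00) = 6.07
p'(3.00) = 15.58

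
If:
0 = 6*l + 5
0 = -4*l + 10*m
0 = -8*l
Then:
No Solution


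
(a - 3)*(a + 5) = a^2 + 2*a - 15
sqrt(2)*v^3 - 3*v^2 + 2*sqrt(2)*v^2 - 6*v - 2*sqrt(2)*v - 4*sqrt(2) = (v + 2)*(v - 2*sqrt(2))*(sqrt(2)*v + 1)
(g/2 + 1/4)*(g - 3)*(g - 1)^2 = g^4/2 - 9*g^3/4 + 9*g^2/4 + g/4 - 3/4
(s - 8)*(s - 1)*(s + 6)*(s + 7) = s^4 + 4*s^3 - 67*s^2 - 274*s + 336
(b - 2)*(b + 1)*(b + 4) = b^3 + 3*b^2 - 6*b - 8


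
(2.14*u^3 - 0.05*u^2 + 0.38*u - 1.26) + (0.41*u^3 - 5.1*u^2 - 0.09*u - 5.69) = 2.55*u^3 - 5.15*u^2 + 0.29*u - 6.95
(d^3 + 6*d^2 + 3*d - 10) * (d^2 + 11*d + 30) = d^5 + 17*d^4 + 99*d^3 + 203*d^2 - 20*d - 300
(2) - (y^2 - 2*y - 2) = -y^2 + 2*y + 4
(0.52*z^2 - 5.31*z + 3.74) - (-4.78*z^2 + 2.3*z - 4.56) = 5.3*z^2 - 7.61*z + 8.3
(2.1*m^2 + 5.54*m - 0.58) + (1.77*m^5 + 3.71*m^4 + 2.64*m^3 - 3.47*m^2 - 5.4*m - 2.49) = 1.77*m^5 + 3.71*m^4 + 2.64*m^3 - 1.37*m^2 + 0.14*m - 3.07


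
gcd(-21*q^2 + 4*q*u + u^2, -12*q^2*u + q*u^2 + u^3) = 3*q - u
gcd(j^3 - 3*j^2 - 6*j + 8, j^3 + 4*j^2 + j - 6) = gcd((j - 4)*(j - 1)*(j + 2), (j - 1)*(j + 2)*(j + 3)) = j^2 + j - 2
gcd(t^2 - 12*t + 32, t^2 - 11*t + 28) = t - 4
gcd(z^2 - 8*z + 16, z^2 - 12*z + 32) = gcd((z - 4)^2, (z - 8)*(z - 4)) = z - 4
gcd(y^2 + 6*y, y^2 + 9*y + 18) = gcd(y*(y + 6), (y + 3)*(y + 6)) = y + 6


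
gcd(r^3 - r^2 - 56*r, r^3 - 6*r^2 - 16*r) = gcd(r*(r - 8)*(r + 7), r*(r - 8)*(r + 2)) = r^2 - 8*r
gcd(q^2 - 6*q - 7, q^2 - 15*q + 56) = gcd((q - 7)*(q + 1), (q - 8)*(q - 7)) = q - 7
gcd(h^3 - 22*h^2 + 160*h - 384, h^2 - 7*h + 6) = h - 6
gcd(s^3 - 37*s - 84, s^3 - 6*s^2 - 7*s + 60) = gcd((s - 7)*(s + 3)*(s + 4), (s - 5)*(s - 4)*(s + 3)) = s + 3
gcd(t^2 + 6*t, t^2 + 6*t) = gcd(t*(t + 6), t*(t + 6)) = t^2 + 6*t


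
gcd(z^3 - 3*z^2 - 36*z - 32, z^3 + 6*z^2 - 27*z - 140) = z + 4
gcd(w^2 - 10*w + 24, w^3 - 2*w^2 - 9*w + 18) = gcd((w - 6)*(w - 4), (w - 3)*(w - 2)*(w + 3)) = 1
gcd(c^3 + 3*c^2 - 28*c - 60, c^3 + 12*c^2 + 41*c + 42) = c + 2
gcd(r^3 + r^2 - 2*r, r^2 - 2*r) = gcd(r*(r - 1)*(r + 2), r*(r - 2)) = r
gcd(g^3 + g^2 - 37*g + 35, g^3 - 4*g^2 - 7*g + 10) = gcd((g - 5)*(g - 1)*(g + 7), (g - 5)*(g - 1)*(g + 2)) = g^2 - 6*g + 5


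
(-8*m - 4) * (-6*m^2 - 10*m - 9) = 48*m^3 + 104*m^2 + 112*m + 36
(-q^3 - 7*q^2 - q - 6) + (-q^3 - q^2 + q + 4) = -2*q^3 - 8*q^2 - 2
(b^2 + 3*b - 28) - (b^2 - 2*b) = 5*b - 28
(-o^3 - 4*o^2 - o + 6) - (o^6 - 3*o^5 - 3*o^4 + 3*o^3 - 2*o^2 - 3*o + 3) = -o^6 + 3*o^5 + 3*o^4 - 4*o^3 - 2*o^2 + 2*o + 3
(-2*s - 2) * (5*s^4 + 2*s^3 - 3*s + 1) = -10*s^5 - 14*s^4 - 4*s^3 + 6*s^2 + 4*s - 2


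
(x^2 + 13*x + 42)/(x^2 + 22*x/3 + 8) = 3*(x + 7)/(3*x + 4)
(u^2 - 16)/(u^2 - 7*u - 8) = (16 - u^2)/(-u^2 + 7*u + 8)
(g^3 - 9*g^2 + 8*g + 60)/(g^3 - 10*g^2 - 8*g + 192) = (g^2 - 3*g - 10)/(g^2 - 4*g - 32)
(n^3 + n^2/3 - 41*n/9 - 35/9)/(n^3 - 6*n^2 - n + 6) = (9*n^2 - 6*n - 35)/(9*(n^2 - 7*n + 6))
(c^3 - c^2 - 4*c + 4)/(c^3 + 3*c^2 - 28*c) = (c^3 - c^2 - 4*c + 4)/(c*(c^2 + 3*c - 28))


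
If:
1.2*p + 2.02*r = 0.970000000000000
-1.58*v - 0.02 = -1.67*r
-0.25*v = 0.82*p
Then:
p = -0.19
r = 0.59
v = 0.61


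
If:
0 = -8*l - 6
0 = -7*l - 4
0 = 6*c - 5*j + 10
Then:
No Solution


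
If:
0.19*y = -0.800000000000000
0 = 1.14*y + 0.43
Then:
No Solution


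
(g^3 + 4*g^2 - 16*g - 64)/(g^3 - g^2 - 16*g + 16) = (g + 4)/(g - 1)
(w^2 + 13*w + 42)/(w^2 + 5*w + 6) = (w^2 + 13*w + 42)/(w^2 + 5*w + 6)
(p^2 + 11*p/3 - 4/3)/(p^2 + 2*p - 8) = (p - 1/3)/(p - 2)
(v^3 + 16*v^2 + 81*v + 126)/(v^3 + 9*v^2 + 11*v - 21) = (v + 6)/(v - 1)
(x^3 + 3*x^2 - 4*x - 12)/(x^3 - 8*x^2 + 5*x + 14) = (x^2 + 5*x + 6)/(x^2 - 6*x - 7)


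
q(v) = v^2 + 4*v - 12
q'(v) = 2*v + 4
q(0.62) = -9.14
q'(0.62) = 5.24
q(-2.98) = -15.04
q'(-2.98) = -1.96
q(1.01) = -6.94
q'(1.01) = 6.02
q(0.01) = -11.96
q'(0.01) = 4.02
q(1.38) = -4.58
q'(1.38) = 6.76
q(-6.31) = 2.58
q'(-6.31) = -8.62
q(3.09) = 9.91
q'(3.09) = 10.18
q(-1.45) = -15.70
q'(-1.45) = 1.10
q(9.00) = 105.00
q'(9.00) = 22.00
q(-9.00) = 33.00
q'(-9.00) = -14.00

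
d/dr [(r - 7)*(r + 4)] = 2*r - 3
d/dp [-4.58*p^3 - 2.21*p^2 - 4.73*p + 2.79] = -13.74*p^2 - 4.42*p - 4.73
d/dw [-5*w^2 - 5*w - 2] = -10*w - 5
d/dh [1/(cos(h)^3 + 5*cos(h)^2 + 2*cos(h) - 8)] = (3*cos(h)^2 + 10*cos(h) + 2)*sin(h)/(cos(h)^3 + 5*cos(h)^2 + 2*cos(h) - 8)^2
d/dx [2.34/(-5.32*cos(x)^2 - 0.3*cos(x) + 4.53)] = -(24.8976*cos(x) + 0.702)*sin(x)/(5.32*cos(x)^2 + 0.3*cos(x) - 4.53)^2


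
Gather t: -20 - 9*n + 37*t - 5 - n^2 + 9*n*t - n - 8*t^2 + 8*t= -n^2 - 10*n - 8*t^2 + t*(9*n + 45) - 25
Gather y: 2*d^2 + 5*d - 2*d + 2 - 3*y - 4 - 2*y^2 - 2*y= 2*d^2 + 3*d - 2*y^2 - 5*y - 2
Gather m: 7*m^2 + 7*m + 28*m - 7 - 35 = 7*m^2 + 35*m - 42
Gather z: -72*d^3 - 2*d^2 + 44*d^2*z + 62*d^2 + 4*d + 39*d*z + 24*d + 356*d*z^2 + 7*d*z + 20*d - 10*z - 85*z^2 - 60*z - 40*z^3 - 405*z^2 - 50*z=-72*d^3 + 60*d^2 + 48*d - 40*z^3 + z^2*(356*d - 490) + z*(44*d^2 + 46*d - 120)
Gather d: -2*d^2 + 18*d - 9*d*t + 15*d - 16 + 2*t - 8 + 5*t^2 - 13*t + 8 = -2*d^2 + d*(33 - 9*t) + 5*t^2 - 11*t - 16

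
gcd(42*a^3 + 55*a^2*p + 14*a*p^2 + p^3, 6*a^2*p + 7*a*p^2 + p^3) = 6*a^2 + 7*a*p + p^2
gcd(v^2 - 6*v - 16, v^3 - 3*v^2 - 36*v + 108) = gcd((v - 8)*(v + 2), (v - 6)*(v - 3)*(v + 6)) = 1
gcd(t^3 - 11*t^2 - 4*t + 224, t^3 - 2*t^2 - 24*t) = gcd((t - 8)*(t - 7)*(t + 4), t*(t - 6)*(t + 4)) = t + 4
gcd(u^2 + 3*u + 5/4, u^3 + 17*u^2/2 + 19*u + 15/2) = u + 1/2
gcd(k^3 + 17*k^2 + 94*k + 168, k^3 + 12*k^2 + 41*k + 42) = k + 7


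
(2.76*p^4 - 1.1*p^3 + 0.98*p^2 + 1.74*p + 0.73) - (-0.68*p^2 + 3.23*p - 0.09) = 2.76*p^4 - 1.1*p^3 + 1.66*p^2 - 1.49*p + 0.82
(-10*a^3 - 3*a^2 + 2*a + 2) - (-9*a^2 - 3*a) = -10*a^3 + 6*a^2 + 5*a + 2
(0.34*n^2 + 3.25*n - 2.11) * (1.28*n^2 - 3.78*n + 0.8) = 0.4352*n^4 + 2.8748*n^3 - 14.7138*n^2 + 10.5758*n - 1.688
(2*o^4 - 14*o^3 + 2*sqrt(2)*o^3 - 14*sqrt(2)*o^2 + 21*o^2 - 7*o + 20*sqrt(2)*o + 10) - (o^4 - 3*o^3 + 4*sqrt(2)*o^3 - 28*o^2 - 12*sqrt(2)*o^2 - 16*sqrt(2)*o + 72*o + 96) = o^4 - 11*o^3 - 2*sqrt(2)*o^3 - 2*sqrt(2)*o^2 + 49*o^2 - 79*o + 36*sqrt(2)*o - 86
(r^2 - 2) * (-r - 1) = -r^3 - r^2 + 2*r + 2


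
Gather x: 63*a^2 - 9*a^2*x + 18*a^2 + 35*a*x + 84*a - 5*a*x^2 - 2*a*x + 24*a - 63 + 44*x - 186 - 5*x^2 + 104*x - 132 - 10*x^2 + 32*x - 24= 81*a^2 + 108*a + x^2*(-5*a - 15) + x*(-9*a^2 + 33*a + 180) - 405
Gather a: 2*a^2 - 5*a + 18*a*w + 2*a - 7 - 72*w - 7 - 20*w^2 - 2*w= 2*a^2 + a*(18*w - 3) - 20*w^2 - 74*w - 14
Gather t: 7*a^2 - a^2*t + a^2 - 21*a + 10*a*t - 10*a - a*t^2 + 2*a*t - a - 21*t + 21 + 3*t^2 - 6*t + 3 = 8*a^2 - 32*a + t^2*(3 - a) + t*(-a^2 + 12*a - 27) + 24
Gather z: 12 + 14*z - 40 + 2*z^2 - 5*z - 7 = 2*z^2 + 9*z - 35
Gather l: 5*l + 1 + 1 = 5*l + 2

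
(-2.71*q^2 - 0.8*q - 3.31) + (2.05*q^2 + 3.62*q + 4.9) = -0.66*q^2 + 2.82*q + 1.59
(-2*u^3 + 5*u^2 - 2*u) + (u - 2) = -2*u^3 + 5*u^2 - u - 2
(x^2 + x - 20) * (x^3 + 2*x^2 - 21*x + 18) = x^5 + 3*x^4 - 39*x^3 - 43*x^2 + 438*x - 360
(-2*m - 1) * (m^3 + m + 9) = -2*m^4 - m^3 - 2*m^2 - 19*m - 9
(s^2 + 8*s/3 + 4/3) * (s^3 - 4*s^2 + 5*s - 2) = s^5 - 4*s^4/3 - 13*s^3/3 + 6*s^2 + 4*s/3 - 8/3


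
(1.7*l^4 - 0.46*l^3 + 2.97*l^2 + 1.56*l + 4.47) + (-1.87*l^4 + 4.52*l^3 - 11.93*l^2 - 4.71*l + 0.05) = -0.17*l^4 + 4.06*l^3 - 8.96*l^2 - 3.15*l + 4.52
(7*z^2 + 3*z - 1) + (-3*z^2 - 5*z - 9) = 4*z^2 - 2*z - 10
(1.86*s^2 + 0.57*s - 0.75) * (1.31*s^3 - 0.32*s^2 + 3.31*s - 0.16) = 2.4366*s^5 + 0.1515*s^4 + 4.9917*s^3 + 1.8291*s^2 - 2.5737*s + 0.12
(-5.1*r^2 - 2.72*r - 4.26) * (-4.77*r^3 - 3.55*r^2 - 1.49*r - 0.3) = 24.327*r^5 + 31.0794*r^4 + 37.5752*r^3 + 20.7058*r^2 + 7.1634*r + 1.278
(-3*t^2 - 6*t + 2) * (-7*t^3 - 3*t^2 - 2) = 21*t^5 + 51*t^4 + 4*t^3 + 12*t - 4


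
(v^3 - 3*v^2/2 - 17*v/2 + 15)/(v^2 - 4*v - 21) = (v^2 - 9*v/2 + 5)/(v - 7)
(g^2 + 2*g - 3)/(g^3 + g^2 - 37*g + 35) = (g + 3)/(g^2 + 2*g - 35)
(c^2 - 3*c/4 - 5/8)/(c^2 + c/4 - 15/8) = (2*c + 1)/(2*c + 3)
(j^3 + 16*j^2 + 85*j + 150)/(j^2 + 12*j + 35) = (j^2 + 11*j + 30)/(j + 7)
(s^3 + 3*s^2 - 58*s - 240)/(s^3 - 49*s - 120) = (s + 6)/(s + 3)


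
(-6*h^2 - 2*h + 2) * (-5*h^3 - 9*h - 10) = 30*h^5 + 10*h^4 + 44*h^3 + 78*h^2 + 2*h - 20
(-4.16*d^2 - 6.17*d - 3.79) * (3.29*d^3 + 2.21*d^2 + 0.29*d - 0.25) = -13.6864*d^5 - 29.4929*d^4 - 27.3112*d^3 - 9.1252*d^2 + 0.4434*d + 0.9475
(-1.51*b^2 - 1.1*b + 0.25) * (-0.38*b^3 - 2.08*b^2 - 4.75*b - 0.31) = 0.5738*b^5 + 3.5588*b^4 + 9.3655*b^3 + 5.1731*b^2 - 0.8465*b - 0.0775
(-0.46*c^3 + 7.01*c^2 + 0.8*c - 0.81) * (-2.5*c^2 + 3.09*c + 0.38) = 1.15*c^5 - 18.9464*c^4 + 19.4861*c^3 + 7.1608*c^2 - 2.1989*c - 0.3078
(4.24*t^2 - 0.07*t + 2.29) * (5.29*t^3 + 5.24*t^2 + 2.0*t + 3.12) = 22.4296*t^5 + 21.8473*t^4 + 20.2273*t^3 + 25.0884*t^2 + 4.3616*t + 7.1448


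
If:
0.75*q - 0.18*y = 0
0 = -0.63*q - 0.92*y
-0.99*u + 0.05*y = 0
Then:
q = 0.00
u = 0.00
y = 0.00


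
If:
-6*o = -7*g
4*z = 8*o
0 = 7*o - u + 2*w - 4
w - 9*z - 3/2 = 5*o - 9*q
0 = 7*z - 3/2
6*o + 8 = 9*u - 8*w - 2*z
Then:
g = 9/98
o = 3/28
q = 37/2520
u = 309/70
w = 1073/280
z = 3/14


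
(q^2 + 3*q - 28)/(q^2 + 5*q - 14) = (q - 4)/(q - 2)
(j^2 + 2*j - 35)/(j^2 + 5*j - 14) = (j - 5)/(j - 2)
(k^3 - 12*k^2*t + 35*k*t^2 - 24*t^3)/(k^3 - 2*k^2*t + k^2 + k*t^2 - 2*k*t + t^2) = (-k^2 + 11*k*t - 24*t^2)/(-k^2 + k*t - k + t)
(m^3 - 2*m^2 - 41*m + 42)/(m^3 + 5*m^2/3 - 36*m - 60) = 3*(m^2 - 8*m + 7)/(3*m^2 - 13*m - 30)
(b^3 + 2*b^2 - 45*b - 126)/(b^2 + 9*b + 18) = b - 7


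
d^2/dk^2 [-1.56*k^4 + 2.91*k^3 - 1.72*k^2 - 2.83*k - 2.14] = -18.72*k^2 + 17.46*k - 3.44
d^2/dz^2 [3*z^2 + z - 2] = 6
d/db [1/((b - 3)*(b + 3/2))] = 2*(3 - 4*b)/(4*b^4 - 12*b^3 - 27*b^2 + 54*b + 81)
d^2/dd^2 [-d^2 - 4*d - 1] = -2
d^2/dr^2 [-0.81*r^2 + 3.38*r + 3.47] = -1.62000000000000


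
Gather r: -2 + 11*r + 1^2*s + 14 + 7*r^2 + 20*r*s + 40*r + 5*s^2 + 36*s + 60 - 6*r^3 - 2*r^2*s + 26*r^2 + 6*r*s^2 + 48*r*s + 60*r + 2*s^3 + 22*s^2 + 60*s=-6*r^3 + r^2*(33 - 2*s) + r*(6*s^2 + 68*s + 111) + 2*s^3 + 27*s^2 + 97*s + 72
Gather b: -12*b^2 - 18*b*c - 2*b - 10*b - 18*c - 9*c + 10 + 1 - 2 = -12*b^2 + b*(-18*c - 12) - 27*c + 9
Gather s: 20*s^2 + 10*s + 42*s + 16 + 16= 20*s^2 + 52*s + 32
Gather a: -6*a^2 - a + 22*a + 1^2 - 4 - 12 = -6*a^2 + 21*a - 15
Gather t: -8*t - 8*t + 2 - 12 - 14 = -16*t - 24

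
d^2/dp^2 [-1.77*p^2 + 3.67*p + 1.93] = -3.54000000000000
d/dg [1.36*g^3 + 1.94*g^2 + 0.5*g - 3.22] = 4.08*g^2 + 3.88*g + 0.5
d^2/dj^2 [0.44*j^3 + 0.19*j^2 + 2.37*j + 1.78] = 2.64*j + 0.38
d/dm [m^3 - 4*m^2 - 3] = m*(3*m - 8)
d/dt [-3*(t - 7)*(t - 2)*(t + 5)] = -9*t^2 + 24*t + 93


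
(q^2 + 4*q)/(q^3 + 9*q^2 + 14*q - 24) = q/(q^2 + 5*q - 6)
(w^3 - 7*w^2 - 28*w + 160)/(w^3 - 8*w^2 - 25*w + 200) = (w - 4)/(w - 5)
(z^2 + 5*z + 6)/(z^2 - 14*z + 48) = (z^2 + 5*z + 6)/(z^2 - 14*z + 48)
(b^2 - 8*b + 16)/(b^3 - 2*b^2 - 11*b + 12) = (b - 4)/(b^2 + 2*b - 3)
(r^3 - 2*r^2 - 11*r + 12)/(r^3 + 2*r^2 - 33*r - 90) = (r^2 - 5*r + 4)/(r^2 - r - 30)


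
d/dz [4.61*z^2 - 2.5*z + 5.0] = 9.22*z - 2.5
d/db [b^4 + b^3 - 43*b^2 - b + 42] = 4*b^3 + 3*b^2 - 86*b - 1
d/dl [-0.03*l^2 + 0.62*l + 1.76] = 0.62 - 0.06*l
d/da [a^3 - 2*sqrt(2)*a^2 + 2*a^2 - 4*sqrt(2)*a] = 3*a^2 - 4*sqrt(2)*a + 4*a - 4*sqrt(2)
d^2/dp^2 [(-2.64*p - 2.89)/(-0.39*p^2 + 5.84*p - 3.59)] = ((28.581 - 6.1776*p)*(0.39*p^2 - 5.84*p + 3.59) + (0.78*p - 5.84)*(1.56*p - 11.68)*(2.64*p + 2.89))/(0.39*p^2 - 5.84*p + 3.59)^3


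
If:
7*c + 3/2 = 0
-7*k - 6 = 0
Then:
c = -3/14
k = -6/7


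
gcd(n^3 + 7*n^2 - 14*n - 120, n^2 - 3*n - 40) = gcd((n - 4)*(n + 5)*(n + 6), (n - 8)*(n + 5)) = n + 5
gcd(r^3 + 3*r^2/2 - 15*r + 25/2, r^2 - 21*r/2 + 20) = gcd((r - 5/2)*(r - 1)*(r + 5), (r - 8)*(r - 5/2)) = r - 5/2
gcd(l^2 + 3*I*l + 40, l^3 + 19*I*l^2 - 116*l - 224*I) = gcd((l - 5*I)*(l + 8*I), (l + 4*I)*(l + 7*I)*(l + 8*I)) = l + 8*I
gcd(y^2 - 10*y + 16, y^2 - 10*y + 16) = y^2 - 10*y + 16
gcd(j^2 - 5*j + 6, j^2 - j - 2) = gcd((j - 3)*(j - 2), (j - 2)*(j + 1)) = j - 2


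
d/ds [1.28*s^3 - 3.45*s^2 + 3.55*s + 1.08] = 3.84*s^2 - 6.9*s + 3.55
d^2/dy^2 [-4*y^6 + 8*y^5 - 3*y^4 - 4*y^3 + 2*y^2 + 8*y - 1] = -120*y^4 + 160*y^3 - 36*y^2 - 24*y + 4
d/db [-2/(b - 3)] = 2/(b - 3)^2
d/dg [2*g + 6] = 2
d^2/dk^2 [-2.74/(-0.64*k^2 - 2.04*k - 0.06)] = (-2.244608*k^2 - 7.154688*k + 2.74*(1.28*k + 2.04)*(2.56*k + 4.08) - 0.210432)/(0.64*k^2 + 2.04*k + 0.06)^3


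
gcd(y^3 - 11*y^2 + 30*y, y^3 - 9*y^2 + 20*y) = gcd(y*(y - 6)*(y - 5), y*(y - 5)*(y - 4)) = y^2 - 5*y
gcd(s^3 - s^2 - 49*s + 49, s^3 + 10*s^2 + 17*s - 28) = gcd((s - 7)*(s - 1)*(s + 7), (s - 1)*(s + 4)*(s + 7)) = s^2 + 6*s - 7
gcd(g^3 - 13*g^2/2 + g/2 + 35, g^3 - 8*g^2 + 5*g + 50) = g^2 - 3*g - 10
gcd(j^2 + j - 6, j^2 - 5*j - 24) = j + 3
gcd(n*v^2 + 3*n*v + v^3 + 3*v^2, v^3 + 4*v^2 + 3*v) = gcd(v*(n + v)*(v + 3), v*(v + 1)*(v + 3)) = v^2 + 3*v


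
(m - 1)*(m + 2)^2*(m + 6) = m^4 + 9*m^3 + 18*m^2 - 4*m - 24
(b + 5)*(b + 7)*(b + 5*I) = b^3 + 12*b^2 + 5*I*b^2 + 35*b + 60*I*b + 175*I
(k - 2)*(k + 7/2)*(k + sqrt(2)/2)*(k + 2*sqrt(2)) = k^4 + 3*k^3/2 + 5*sqrt(2)*k^3/2 - 5*k^2 + 15*sqrt(2)*k^2/4 - 35*sqrt(2)*k/2 + 3*k - 14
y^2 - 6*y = y*(y - 6)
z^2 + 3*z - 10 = (z - 2)*(z + 5)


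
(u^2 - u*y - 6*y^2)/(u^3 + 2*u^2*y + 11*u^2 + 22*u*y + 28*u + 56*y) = (u - 3*y)/(u^2 + 11*u + 28)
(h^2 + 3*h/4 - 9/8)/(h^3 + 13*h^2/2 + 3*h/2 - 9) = (h - 3/4)/(h^2 + 5*h - 6)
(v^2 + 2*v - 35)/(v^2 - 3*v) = (v^2 + 2*v - 35)/(v*(v - 3))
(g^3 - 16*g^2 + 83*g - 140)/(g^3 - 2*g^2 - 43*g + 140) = (g - 7)/(g + 7)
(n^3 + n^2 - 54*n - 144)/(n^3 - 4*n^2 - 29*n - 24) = (n + 6)/(n + 1)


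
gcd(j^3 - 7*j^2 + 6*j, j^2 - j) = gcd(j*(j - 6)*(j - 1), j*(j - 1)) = j^2 - j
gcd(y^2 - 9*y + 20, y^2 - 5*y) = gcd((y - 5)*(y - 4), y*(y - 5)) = y - 5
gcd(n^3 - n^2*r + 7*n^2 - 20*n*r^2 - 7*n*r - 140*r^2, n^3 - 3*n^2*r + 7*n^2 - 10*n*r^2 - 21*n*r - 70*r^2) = -n^2 + 5*n*r - 7*n + 35*r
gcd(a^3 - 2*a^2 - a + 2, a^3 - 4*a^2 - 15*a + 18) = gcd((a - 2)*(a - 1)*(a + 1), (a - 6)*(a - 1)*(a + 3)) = a - 1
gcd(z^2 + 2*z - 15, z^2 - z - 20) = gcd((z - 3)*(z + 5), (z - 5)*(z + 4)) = 1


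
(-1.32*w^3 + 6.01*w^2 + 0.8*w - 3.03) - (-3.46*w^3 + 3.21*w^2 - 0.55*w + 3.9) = 2.14*w^3 + 2.8*w^2 + 1.35*w - 6.93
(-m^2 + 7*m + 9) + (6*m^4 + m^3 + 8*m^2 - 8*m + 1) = 6*m^4 + m^3 + 7*m^2 - m + 10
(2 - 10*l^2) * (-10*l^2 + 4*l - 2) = 100*l^4 - 40*l^3 + 8*l - 4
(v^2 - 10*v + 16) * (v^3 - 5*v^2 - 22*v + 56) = v^5 - 15*v^4 + 44*v^3 + 196*v^2 - 912*v + 896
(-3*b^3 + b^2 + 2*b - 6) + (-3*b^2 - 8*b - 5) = -3*b^3 - 2*b^2 - 6*b - 11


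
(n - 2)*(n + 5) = n^2 + 3*n - 10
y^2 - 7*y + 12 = (y - 4)*(y - 3)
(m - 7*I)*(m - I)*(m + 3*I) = m^3 - 5*I*m^2 + 17*m - 21*I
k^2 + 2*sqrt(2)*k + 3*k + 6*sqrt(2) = (k + 3)*(k + 2*sqrt(2))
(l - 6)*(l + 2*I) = l^2 - 6*l + 2*I*l - 12*I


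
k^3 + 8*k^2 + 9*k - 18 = (k - 1)*(k + 3)*(k + 6)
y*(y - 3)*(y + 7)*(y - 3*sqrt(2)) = y^4 - 3*sqrt(2)*y^3 + 4*y^3 - 21*y^2 - 12*sqrt(2)*y^2 + 63*sqrt(2)*y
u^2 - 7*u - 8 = (u - 8)*(u + 1)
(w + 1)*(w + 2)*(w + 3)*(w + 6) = w^4 + 12*w^3 + 47*w^2 + 72*w + 36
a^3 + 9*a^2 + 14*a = a*(a + 2)*(a + 7)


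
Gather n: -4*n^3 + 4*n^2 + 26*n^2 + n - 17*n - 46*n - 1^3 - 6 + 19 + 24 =-4*n^3 + 30*n^2 - 62*n + 36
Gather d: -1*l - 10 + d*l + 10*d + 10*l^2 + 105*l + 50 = d*(l + 10) + 10*l^2 + 104*l + 40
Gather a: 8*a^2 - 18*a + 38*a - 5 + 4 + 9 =8*a^2 + 20*a + 8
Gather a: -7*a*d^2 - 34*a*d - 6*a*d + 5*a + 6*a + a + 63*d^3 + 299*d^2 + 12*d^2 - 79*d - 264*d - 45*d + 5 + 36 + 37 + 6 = a*(-7*d^2 - 40*d + 12) + 63*d^3 + 311*d^2 - 388*d + 84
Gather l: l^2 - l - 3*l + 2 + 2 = l^2 - 4*l + 4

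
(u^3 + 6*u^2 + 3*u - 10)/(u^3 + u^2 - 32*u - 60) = (u - 1)/(u - 6)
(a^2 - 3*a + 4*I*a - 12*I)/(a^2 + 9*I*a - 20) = (a - 3)/(a + 5*I)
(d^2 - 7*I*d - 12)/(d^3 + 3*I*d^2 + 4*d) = (d^2 - 7*I*d - 12)/(d*(d^2 + 3*I*d + 4))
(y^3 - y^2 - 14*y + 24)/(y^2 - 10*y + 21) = (y^2 + 2*y - 8)/(y - 7)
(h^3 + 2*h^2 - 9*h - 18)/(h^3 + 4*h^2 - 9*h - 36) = (h + 2)/(h + 4)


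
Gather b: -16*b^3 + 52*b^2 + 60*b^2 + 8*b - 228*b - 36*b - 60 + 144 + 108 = -16*b^3 + 112*b^2 - 256*b + 192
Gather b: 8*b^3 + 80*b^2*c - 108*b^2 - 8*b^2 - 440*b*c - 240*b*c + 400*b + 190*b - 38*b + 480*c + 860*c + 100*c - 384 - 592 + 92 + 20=8*b^3 + b^2*(80*c - 116) + b*(552 - 680*c) + 1440*c - 864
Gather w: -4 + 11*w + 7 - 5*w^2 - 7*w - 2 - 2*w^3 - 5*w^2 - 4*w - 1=-2*w^3 - 10*w^2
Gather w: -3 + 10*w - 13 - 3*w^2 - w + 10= -3*w^2 + 9*w - 6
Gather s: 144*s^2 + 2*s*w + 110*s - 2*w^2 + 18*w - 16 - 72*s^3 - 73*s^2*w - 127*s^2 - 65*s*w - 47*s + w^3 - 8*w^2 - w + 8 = -72*s^3 + s^2*(17 - 73*w) + s*(63 - 63*w) + w^3 - 10*w^2 + 17*w - 8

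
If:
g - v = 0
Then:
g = v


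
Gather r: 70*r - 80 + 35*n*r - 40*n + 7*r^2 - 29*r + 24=-40*n + 7*r^2 + r*(35*n + 41) - 56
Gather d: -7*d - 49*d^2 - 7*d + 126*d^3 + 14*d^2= 126*d^3 - 35*d^2 - 14*d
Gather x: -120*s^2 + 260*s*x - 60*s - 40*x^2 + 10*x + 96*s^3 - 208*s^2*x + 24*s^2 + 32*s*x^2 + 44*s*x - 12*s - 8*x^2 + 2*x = 96*s^3 - 96*s^2 - 72*s + x^2*(32*s - 48) + x*(-208*s^2 + 304*s + 12)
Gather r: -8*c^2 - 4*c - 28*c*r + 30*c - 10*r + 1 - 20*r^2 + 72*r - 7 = -8*c^2 + 26*c - 20*r^2 + r*(62 - 28*c) - 6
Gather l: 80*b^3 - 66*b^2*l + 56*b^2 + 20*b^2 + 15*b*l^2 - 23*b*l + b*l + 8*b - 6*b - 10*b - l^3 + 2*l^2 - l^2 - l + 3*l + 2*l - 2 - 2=80*b^3 + 76*b^2 - 8*b - l^3 + l^2*(15*b + 1) + l*(-66*b^2 - 22*b + 4) - 4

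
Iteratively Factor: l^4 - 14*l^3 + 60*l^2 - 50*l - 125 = (l - 5)*(l^3 - 9*l^2 + 15*l + 25) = (l - 5)^2*(l^2 - 4*l - 5) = (l - 5)^3*(l + 1)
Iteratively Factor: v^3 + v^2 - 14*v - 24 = (v + 3)*(v^2 - 2*v - 8) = (v - 4)*(v + 3)*(v + 2)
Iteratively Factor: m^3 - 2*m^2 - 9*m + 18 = (m - 3)*(m^2 + m - 6) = (m - 3)*(m + 3)*(m - 2)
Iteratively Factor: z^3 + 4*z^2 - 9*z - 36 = (z + 3)*(z^2 + z - 12) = (z - 3)*(z + 3)*(z + 4)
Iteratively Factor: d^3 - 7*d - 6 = (d - 3)*(d^2 + 3*d + 2) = (d - 3)*(d + 2)*(d + 1)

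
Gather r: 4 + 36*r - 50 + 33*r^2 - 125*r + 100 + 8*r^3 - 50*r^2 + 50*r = 8*r^3 - 17*r^2 - 39*r + 54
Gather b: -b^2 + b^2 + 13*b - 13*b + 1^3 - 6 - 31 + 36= 0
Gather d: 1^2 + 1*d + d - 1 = 2*d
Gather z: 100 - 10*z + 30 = 130 - 10*z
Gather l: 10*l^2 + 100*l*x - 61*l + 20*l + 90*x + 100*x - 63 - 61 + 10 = 10*l^2 + l*(100*x - 41) + 190*x - 114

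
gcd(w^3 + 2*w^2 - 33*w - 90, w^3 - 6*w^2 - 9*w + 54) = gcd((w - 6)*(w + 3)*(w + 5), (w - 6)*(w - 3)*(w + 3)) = w^2 - 3*w - 18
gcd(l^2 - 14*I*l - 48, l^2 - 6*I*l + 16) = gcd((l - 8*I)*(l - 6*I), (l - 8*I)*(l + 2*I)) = l - 8*I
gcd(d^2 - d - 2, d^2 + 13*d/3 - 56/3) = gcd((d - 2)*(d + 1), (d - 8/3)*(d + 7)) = 1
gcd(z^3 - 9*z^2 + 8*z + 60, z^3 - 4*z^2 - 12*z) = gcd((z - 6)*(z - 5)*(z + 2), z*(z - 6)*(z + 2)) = z^2 - 4*z - 12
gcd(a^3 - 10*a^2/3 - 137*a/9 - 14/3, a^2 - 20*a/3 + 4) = a - 6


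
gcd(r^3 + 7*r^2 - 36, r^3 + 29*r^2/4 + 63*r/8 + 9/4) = r + 6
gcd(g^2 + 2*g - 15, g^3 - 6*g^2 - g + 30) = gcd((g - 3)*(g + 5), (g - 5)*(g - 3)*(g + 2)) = g - 3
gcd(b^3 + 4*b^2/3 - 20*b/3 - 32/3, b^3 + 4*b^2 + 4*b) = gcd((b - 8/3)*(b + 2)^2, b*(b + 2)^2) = b^2 + 4*b + 4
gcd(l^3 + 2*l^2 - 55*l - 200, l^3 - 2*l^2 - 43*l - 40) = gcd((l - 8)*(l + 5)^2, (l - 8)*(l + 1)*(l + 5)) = l^2 - 3*l - 40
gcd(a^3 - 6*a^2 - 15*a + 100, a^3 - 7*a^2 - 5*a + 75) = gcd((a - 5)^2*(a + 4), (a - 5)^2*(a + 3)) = a^2 - 10*a + 25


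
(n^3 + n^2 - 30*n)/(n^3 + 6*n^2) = (n - 5)/n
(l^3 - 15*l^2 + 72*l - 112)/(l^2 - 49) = (l^2 - 8*l + 16)/(l + 7)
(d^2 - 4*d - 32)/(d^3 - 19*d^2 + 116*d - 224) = (d + 4)/(d^2 - 11*d + 28)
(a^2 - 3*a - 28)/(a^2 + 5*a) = (a^2 - 3*a - 28)/(a*(a + 5))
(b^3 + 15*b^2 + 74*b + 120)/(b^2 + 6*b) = b + 9 + 20/b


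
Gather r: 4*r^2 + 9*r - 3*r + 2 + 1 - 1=4*r^2 + 6*r + 2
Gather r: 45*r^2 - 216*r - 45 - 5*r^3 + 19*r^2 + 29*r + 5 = -5*r^3 + 64*r^2 - 187*r - 40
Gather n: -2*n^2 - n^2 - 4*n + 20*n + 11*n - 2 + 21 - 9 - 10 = -3*n^2 + 27*n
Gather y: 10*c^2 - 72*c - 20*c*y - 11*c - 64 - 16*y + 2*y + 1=10*c^2 - 83*c + y*(-20*c - 14) - 63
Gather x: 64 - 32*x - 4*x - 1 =63 - 36*x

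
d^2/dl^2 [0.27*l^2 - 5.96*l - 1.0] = 0.540000000000000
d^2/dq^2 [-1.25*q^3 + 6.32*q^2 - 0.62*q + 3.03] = 12.64 - 7.5*q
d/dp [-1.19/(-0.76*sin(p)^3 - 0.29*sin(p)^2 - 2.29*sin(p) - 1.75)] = (-0.6902*sin(p) + 1.3566*cos(2*p) - 4.0817)*cos(p)/(0.76*sin(p)^3 + 0.29*sin(p)^2 + 2.29*sin(p) + 1.75)^2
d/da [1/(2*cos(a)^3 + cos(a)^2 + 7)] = 2*(3*cos(a) + 1)*sin(a)*cos(a)/(2*cos(a)^3 + cos(a)^2 + 7)^2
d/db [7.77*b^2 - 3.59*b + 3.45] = 15.54*b - 3.59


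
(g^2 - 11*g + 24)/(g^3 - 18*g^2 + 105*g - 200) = (g - 3)/(g^2 - 10*g + 25)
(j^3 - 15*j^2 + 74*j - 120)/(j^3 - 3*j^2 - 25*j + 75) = (j^2 - 10*j + 24)/(j^2 + 2*j - 15)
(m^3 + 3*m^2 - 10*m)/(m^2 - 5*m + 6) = m*(m + 5)/(m - 3)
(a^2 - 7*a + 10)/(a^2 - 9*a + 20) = (a - 2)/(a - 4)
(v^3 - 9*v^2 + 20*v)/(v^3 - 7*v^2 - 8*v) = (-v^2 + 9*v - 20)/(-v^2 + 7*v + 8)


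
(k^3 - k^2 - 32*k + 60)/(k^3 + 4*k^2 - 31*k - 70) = (k^2 + 4*k - 12)/(k^2 + 9*k + 14)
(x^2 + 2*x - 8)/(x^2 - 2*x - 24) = (x - 2)/(x - 6)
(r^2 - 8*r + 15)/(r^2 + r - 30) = (r - 3)/(r + 6)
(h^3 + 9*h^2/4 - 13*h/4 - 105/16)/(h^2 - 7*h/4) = h + 4 + 15/(4*h)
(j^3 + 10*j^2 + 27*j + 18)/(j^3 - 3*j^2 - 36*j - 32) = (j^2 + 9*j + 18)/(j^2 - 4*j - 32)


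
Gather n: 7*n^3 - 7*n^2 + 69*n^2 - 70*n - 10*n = 7*n^3 + 62*n^2 - 80*n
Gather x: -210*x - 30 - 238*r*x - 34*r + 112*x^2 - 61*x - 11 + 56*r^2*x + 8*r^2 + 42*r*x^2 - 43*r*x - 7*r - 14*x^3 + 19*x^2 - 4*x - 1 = 8*r^2 - 41*r - 14*x^3 + x^2*(42*r + 131) + x*(56*r^2 - 281*r - 275) - 42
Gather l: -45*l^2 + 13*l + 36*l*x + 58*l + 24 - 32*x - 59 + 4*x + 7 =-45*l^2 + l*(36*x + 71) - 28*x - 28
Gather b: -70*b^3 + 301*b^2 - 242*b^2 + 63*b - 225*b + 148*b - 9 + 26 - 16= -70*b^3 + 59*b^2 - 14*b + 1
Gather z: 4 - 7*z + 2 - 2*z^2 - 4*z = -2*z^2 - 11*z + 6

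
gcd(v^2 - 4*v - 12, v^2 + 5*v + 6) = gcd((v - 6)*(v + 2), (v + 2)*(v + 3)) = v + 2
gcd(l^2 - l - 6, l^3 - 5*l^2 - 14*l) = l + 2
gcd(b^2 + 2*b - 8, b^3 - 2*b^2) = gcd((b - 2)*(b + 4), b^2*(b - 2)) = b - 2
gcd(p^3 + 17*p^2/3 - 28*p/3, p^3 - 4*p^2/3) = p^2 - 4*p/3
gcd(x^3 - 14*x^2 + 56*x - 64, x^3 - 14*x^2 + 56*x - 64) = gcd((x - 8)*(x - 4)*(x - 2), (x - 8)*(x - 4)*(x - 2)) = x^3 - 14*x^2 + 56*x - 64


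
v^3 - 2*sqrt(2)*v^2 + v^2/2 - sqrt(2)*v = v*(v + 1/2)*(v - 2*sqrt(2))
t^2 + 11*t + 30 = (t + 5)*(t + 6)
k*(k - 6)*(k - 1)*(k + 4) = k^4 - 3*k^3 - 22*k^2 + 24*k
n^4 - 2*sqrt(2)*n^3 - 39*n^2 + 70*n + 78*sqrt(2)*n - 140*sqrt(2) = (n - 5)*(n - 2)*(n + 7)*(n - 2*sqrt(2))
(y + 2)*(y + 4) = y^2 + 6*y + 8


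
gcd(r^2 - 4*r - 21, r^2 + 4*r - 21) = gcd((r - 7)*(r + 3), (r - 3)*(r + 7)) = 1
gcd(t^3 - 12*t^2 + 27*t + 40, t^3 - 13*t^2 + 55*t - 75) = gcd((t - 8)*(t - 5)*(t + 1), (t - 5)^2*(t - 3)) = t - 5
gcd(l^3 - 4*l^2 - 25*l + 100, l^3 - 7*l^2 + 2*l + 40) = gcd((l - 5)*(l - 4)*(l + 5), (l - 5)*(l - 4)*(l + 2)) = l^2 - 9*l + 20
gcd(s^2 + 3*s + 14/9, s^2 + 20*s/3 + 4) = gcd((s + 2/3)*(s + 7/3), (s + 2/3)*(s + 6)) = s + 2/3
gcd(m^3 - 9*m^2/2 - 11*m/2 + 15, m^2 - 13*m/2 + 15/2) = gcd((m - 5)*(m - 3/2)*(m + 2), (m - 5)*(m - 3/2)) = m^2 - 13*m/2 + 15/2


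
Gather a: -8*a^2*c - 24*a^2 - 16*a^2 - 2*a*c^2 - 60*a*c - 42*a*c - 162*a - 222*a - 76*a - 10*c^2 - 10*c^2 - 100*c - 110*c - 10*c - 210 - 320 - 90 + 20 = a^2*(-8*c - 40) + a*(-2*c^2 - 102*c - 460) - 20*c^2 - 220*c - 600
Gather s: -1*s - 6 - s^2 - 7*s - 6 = -s^2 - 8*s - 12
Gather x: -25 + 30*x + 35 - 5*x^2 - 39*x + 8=-5*x^2 - 9*x + 18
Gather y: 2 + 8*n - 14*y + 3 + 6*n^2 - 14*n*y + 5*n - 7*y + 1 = 6*n^2 + 13*n + y*(-14*n - 21) + 6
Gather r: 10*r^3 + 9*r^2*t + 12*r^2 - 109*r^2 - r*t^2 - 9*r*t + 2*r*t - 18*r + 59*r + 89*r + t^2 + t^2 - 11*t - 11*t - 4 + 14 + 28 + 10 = 10*r^3 + r^2*(9*t - 97) + r*(-t^2 - 7*t + 130) + 2*t^2 - 22*t + 48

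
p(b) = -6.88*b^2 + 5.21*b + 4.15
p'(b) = 5.21 - 13.76*b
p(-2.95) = -71.09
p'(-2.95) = 45.80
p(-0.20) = 2.83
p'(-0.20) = 7.96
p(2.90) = -38.60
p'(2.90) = -34.69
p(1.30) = -0.70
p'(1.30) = -12.68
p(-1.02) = -8.32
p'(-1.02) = 19.25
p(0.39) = 5.14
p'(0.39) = -0.16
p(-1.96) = -32.49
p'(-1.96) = 32.18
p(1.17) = 0.83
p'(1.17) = -10.89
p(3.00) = -42.14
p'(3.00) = -36.07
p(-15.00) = -1622.00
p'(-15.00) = 211.61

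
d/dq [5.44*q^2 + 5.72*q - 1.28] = 10.88*q + 5.72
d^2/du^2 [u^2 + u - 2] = 2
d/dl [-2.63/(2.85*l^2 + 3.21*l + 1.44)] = (14.991*l + 8.4423)/(2.85*l^2 + 3.21*l + 1.44)^2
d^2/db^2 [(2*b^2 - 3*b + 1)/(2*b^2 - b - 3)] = 4*(-4*b^3 + 24*b^2 - 30*b + 17)/(8*b^6 - 12*b^5 - 30*b^4 + 35*b^3 + 45*b^2 - 27*b - 27)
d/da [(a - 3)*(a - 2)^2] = (a - 2)*(3*a - 8)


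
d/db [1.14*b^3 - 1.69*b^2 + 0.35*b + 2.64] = 3.42*b^2 - 3.38*b + 0.35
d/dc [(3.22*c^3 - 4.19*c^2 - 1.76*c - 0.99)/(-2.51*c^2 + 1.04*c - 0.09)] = (-8.0822*c^4 + 6.6976*c^3 - 9.6446*c^2 - 4.2156*c + 1.188)/(6.3001*c^4 - 5.2208*c^3 + 1.5334*c^2 - 0.1872*c + 0.0081)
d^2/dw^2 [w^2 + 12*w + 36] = 2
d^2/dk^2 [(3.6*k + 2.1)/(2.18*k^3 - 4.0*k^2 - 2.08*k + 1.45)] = (102.65184*k^5 - 68.5915199999999*k^4 - 145.14432*k^3 + 7.91135999999995*k^2 + 190.2834*k + 64.24608)/(10.360232*k^9 - 57.0288*k^8 + 74.985024*k^7 + 65.49854*k^6 - 147.409344*k^5 - 21.76608*k^4 + 77.135438*k^3 - 6.41016*k^2 - 13.1196*k + 3.048625)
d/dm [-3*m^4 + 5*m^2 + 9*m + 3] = -12*m^3 + 10*m + 9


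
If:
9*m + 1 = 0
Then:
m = -1/9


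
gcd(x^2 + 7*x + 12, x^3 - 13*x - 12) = x + 3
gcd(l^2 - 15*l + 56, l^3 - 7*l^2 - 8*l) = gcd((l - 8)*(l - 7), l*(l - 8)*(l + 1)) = l - 8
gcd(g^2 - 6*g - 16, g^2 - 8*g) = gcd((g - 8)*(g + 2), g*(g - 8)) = g - 8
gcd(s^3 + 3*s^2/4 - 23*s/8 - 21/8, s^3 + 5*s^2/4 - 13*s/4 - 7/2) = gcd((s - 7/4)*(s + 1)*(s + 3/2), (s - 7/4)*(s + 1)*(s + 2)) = s^2 - 3*s/4 - 7/4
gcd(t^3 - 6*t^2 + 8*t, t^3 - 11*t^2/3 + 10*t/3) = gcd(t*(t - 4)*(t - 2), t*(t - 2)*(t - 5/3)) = t^2 - 2*t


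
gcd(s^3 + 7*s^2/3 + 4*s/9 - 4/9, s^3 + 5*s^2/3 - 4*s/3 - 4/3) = s^2 + 8*s/3 + 4/3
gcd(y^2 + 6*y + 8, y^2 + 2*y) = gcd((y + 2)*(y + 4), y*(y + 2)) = y + 2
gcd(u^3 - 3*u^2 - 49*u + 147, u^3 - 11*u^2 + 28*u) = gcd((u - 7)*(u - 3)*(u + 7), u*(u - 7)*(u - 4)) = u - 7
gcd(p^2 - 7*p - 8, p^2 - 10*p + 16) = p - 8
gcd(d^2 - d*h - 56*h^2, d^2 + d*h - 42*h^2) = d + 7*h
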